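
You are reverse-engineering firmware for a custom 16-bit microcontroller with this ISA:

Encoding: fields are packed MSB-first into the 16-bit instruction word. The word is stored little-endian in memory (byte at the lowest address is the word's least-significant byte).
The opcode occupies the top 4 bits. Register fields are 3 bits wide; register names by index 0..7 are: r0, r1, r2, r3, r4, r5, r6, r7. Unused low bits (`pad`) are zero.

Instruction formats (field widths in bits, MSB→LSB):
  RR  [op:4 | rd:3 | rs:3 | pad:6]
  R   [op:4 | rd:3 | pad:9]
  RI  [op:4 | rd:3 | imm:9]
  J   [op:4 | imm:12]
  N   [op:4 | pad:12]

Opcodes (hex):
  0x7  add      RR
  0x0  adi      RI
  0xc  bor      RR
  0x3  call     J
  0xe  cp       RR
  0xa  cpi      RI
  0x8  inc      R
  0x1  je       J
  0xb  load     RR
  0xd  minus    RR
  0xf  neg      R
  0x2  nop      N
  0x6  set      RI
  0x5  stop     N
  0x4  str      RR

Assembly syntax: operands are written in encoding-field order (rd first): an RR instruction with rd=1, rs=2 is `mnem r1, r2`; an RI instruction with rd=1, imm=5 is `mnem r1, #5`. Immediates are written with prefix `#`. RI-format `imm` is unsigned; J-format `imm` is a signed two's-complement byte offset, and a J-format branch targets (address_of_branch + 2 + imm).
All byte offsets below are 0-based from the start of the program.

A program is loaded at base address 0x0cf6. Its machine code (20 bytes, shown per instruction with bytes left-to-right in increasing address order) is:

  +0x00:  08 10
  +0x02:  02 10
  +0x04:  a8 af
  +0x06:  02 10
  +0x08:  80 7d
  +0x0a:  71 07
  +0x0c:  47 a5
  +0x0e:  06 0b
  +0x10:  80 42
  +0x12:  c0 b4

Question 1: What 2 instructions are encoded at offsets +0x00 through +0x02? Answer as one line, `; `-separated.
off 0x00: read 08 10 as little → 0x1008
  op=0x1008>>12=0x1 ⇒ je (J)
  imm@[11:0]=0x8 ⇒ #8
off 0x02: read 02 10 as little → 0x1002
  op=0x1002>>12=0x1 ⇒ je (J)
  imm@[11:0]=0x2 ⇒ #2

je #8; je #2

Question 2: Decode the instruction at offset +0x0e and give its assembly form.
adi r5, #262

@+0e  little-endian(06 0b) = 0x0b06
  opcode bits[15:12]=0x0: adi/RI
  [11:9] rd=5 = r5
  [8:0] imm=262 = #262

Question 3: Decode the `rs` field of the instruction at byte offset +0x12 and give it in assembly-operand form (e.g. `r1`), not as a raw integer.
r3

+0x12: c0 b4 ⇒ word 0xb4c0 (little)
  op=0xb4c0>>12=0xb ⇒ load (RR)
  rd@[11:9]=0x2 ⇒ r2
  rs@[8:6]=0x3 ⇒ r3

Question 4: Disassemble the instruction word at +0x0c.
[0c] 47 a5 → 0xa547
  op=0xa547>>12=0xa ⇒ cpi (RI)
  rd@[11:9]=0x2 ⇒ r2
  imm@[8:0]=0x147 ⇒ #327

cpi r2, #327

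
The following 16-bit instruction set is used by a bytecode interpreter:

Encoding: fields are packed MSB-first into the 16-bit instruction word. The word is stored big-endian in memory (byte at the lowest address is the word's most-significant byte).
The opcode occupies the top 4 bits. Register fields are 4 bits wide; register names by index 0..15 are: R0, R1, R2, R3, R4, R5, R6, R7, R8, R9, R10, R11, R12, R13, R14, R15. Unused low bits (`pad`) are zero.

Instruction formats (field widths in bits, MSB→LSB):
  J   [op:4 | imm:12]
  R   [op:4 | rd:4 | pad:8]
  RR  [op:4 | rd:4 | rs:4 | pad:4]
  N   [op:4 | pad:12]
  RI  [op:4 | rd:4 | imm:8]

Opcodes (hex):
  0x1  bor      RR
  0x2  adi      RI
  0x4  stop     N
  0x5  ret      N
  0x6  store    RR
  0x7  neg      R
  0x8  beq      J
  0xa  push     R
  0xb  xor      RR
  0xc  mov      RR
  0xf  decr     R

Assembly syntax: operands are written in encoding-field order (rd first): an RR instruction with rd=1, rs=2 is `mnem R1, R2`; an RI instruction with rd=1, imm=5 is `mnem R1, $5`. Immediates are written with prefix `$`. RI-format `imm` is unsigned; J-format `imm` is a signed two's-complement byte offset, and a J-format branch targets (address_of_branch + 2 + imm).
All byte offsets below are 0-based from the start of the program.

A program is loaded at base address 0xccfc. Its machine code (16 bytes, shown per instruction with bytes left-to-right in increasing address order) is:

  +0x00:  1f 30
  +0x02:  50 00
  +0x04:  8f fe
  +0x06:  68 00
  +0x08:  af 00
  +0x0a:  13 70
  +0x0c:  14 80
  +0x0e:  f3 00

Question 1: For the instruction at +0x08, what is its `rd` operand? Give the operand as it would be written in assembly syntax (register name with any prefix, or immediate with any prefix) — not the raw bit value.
off 0x08: read af 00 as big → 0xaf00
  opcode bits[15:12]=0xa: push/R
  rd@[11:8]=0xf ⇒ R15

R15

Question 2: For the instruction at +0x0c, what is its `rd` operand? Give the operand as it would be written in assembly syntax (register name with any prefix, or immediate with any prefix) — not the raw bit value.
off 0x0c: read 14 80 as big → 0x1480
  top 4b → 0x1 → bor [RR]
  rd: (w>>8)&0xf=0x4 → R4
  rs: (w>>4)&0xf=0x8 → R8

R4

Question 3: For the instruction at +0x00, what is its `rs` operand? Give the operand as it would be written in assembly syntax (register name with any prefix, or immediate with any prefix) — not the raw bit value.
R3

[00] 1f 30 → 0x1f30
  opcode bits[15:12]=0x1: bor/RR
  rd: (w>>8)&0xf=0xf → R15
  rs: (w>>4)&0xf=0x3 → R3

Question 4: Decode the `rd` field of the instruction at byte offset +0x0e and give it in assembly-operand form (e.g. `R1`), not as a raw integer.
@+0e  big-endian(f3 00) = 0xf300
  top 4b → 0xf → decr [R]
  [11:8] rd=3 = R3

R3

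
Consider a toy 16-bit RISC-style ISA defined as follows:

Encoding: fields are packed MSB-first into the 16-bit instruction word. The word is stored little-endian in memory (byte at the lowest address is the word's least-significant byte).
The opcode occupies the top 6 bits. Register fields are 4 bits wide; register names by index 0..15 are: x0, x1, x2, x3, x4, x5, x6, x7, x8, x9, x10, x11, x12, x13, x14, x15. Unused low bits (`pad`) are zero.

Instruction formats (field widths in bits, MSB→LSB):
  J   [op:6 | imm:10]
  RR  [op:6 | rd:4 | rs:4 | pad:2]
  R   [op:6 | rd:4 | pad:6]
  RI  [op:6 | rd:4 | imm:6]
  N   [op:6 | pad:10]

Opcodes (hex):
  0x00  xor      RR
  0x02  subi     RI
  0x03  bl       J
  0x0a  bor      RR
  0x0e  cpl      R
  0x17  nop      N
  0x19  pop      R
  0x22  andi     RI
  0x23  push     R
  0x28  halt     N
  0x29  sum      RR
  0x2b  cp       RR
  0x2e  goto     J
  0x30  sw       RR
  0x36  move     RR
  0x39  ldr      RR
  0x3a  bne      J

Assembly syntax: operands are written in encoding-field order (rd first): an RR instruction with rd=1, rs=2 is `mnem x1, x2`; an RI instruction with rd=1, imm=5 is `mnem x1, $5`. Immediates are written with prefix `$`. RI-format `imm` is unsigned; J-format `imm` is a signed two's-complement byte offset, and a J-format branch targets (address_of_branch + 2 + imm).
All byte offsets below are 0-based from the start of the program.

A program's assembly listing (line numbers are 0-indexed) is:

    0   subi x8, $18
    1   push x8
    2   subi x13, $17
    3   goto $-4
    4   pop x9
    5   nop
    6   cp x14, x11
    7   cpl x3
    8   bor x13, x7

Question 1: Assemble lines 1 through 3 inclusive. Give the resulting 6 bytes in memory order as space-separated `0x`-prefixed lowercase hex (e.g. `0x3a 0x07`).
1. push fields op=0x23:6|rd=8:4|pad=0:6 → word 8e00h → 00 8e
2. subi fields op=0x2:6|rd=13:4|imm=17:6 → word 0b51h → 51 0b
3. goto fields op=0x2e:6|imm=-4:10 → word bbfch → fc bb

0x00 0x8e 0x51 0x0b 0xfc 0xbb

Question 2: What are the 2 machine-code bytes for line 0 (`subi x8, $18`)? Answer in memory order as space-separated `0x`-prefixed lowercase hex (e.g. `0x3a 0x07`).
0x12 0x0a

L0: subi op=0x2:6|rd=8:4|imm=18:6 ⇒ 0x0a12 ⇒ little 12 0a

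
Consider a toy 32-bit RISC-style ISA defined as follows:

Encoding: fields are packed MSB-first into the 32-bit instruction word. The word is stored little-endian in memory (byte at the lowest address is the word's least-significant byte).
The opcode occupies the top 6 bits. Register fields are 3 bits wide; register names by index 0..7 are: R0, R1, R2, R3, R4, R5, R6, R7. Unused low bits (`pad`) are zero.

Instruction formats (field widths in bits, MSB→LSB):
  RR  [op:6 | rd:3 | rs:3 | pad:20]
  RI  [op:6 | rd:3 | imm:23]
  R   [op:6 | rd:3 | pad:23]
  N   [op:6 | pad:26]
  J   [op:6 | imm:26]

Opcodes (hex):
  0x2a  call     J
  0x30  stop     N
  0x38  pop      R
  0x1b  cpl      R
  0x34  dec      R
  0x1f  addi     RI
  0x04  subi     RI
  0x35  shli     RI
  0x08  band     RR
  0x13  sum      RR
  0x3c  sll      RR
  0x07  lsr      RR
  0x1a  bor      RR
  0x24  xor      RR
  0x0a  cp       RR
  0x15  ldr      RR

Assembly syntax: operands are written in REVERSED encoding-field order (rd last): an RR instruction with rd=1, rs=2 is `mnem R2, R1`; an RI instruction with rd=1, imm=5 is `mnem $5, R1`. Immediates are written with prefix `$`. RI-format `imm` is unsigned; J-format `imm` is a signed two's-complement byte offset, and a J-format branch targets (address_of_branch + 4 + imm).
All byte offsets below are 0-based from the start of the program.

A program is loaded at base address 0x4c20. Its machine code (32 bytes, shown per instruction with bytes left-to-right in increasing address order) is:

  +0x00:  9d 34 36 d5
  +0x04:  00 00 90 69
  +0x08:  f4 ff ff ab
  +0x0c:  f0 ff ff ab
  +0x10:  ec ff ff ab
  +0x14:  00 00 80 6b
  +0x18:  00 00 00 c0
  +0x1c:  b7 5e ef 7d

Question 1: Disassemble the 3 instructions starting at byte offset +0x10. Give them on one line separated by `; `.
call $-20; bor R0, R7; stop

off 0x10: read ec ff ff ab as little → 0xabffffec
  opcode bits[31:26]=0x2a: call/J
  [25:0] imm=67108844 (s26→-20) = $-20
off 0x14: read 00 00 80 6b as little → 0x6b800000
  opcode bits[31:26]=0x1a: bor/RR
  [25:23] rd=7 = R7
  [22:20] rs=0 = R0
off 0x18: read 00 00 00 c0 as little → 0xc0000000
  opcode bits[31:26]=0x30: stop/N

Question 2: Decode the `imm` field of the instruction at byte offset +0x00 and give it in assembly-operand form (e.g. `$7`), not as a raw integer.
+0x00: 9d 34 36 d5 ⇒ word 0xd536349d (little)
  opcode bits[31:26]=0x35: shli/RI
  [25:23] rd=2 = R2
  [22:0] imm=3552413 = $3552413

$3552413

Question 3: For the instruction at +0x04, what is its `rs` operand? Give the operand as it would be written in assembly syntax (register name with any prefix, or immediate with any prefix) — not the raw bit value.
@+04  little-endian(00 00 90 69) = 0x69900000
  op=0x69900000>>26=0x1a ⇒ bor (RR)
  rd@[25:23]=0x3 ⇒ R3
  rs@[22:20]=0x1 ⇒ R1

R1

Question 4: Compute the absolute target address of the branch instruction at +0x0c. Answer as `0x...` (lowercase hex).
0x4c20

[0c] f0 ff ff ab → 0xabfffff0
  top 6b → 0x2a → call [J]
  imm: (w>>0)&0x3ffffff=0x3fffff0 (s26→-16) → $-16
  target = base 0x4c20 + off 0x0c + 4 + imm -16 = 0x4c20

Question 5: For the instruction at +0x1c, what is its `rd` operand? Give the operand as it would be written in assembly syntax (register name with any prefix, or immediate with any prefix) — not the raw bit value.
R3

+0x1c: b7 5e ef 7d ⇒ word 0x7def5eb7 (little)
  top 6b → 0x1f → addi [RI]
  rd: (w>>23)&0x7=0x3 → R3
  imm: (w>>0)&0x7fffff=0x6f5eb7 → $7298743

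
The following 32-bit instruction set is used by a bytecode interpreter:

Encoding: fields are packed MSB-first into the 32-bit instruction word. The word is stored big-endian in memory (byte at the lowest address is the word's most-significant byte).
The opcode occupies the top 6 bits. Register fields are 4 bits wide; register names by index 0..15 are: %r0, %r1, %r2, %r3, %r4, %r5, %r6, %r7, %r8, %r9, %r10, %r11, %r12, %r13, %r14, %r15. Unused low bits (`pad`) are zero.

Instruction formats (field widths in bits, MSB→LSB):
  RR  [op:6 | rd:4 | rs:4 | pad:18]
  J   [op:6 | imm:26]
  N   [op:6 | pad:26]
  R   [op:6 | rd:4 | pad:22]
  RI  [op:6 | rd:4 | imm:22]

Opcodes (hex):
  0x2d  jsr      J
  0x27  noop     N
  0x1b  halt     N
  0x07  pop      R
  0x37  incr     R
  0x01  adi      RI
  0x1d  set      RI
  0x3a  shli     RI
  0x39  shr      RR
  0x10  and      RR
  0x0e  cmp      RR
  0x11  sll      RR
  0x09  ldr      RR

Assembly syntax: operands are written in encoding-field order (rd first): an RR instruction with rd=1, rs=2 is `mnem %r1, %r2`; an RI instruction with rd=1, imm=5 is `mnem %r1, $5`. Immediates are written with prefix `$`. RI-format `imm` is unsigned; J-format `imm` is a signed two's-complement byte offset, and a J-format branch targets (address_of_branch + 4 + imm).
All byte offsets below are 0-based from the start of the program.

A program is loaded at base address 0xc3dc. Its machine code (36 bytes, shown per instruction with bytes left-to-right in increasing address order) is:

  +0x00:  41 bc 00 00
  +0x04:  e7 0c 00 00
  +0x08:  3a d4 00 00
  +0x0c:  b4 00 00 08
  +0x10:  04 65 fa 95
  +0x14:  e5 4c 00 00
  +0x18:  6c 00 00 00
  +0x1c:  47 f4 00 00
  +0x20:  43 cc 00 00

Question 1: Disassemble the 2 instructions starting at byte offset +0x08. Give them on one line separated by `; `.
off 0x08: read 3a d4 00 00 as big → 0x3ad40000
  opcode bits[31:26]=0xe: cmp/RR
  rd@[25:22]=0xb ⇒ %r11
  rs@[21:18]=0x5 ⇒ %r5
off 0x0c: read b4 00 00 08 as big → 0xb4000008
  opcode bits[31:26]=0x2d: jsr/J
  imm@[25:0]=0x8 ⇒ $8

cmp %r11, %r5; jsr $8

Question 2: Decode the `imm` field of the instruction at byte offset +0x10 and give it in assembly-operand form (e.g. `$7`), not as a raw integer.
$2488981

off 0x10: read 04 65 fa 95 as big → 0x0465fa95
  op=0x0465fa95>>26=0x1 ⇒ adi (RI)
  [25:22] rd=1 = %r1
  [21:0] imm=2488981 = $2488981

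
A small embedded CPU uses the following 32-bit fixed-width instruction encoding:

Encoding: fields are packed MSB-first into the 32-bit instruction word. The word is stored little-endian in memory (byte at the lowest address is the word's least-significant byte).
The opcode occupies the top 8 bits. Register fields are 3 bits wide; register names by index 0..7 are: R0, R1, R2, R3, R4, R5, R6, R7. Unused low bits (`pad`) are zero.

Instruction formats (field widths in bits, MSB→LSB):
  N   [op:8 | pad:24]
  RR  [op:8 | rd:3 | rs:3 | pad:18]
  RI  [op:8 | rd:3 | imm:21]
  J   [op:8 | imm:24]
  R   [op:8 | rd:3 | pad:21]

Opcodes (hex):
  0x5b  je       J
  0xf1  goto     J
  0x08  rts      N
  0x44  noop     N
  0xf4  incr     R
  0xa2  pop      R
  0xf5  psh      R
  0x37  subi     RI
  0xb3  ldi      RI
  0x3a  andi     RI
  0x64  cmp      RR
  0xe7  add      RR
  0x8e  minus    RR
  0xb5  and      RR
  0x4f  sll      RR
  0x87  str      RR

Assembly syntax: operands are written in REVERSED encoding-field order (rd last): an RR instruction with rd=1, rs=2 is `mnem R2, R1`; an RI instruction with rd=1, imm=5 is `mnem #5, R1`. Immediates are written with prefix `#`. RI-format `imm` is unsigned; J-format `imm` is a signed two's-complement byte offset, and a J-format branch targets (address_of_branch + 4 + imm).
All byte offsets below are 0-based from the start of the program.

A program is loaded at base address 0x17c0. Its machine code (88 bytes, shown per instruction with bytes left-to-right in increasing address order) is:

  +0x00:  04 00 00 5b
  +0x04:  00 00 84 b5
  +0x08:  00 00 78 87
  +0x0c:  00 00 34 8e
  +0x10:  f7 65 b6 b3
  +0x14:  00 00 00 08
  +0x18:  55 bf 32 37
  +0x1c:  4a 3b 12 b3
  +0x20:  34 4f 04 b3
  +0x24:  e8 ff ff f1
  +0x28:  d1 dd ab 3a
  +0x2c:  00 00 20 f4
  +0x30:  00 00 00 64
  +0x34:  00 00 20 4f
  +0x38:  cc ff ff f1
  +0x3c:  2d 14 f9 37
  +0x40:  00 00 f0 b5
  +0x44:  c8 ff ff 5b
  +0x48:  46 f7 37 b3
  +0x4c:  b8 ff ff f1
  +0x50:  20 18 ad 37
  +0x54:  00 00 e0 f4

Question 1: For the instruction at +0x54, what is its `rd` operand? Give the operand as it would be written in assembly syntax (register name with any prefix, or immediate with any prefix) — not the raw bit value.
R7

@+54  little-endian(00 00 e0 f4) = 0xf4e00000
  top 8b → 0xf4 → incr [R]
  rd: (w>>21)&0x7=0x7 → R7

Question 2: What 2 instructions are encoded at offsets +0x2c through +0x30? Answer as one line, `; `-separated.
incr R1; cmp R0, R0

[2c] 00 00 20 f4 → 0xf4200000
  opcode bits[31:24]=0xf4: incr/R
  rd: (w>>21)&0x7=0x1 → R1
[30] 00 00 00 64 → 0x64000000
  opcode bits[31:24]=0x64: cmp/RR
  rd: (w>>21)&0x7=0x0 → R0
  rs: (w>>18)&0x7=0x0 → R0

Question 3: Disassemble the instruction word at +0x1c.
[1c] 4a 3b 12 b3 → 0xb3123b4a
  top 8b → 0xb3 → ldi [RI]
  rd: (w>>21)&0x7=0x0 → R0
  imm: (w>>0)&0x1fffff=0x123b4a → #1194826

ldi #1194826, R0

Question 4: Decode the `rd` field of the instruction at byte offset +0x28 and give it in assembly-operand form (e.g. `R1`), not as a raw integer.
R5

[28] d1 dd ab 3a → 0x3aabddd1
  op=0x3aabddd1>>24=0x3a ⇒ andi (RI)
  rd: (w>>21)&0x7=0x5 → R5
  imm: (w>>0)&0x1fffff=0xbddd1 → #777681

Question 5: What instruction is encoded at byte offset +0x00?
je #4

+0x00: 04 00 00 5b ⇒ word 0x5b000004 (little)
  op=0x5b000004>>24=0x5b ⇒ je (J)
  imm@[23:0]=0x4 ⇒ #4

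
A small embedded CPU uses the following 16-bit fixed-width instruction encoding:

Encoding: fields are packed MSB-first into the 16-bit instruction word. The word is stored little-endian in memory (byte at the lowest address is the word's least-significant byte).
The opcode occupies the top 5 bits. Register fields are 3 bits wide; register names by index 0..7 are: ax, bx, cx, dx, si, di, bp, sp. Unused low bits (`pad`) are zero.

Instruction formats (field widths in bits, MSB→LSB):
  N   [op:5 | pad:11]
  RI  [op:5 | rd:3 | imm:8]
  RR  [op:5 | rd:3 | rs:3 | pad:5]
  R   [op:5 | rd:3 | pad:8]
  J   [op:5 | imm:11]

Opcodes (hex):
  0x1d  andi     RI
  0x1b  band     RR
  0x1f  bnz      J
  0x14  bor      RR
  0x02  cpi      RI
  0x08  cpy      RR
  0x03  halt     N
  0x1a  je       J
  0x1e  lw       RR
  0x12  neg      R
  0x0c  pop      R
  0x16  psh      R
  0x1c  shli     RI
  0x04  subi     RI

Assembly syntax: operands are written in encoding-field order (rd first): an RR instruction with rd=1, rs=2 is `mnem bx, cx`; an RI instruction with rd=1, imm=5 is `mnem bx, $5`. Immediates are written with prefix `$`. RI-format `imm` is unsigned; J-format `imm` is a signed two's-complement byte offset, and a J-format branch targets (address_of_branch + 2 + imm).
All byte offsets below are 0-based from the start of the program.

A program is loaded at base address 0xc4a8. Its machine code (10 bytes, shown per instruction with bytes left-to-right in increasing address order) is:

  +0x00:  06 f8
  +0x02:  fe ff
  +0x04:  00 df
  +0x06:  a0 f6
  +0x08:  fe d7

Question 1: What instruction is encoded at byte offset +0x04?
band sp, ax

[04] 00 df → 0xdf00
  opcode bits[15:11]=0x1b: band/RR
  rd@[10:8]=0x7 ⇒ sp
  rs@[7:5]=0x0 ⇒ ax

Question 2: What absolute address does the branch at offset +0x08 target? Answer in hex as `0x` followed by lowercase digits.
0xc4b0

off 0x08: read fe d7 as little → 0xd7fe
  top 5b → 0x1a → je [J]
  [10:0] imm=2046 (s11→-2) = $-2
  target = base 0xc4a8 + off 0x08 + 2 + imm -2 = 0xc4b0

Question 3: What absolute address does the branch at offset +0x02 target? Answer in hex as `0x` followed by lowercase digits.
0xc4aa

[02] fe ff → 0xfffe
  op=0xfffe>>11=0x1f ⇒ bnz (J)
  [10:0] imm=2046 (s11→-2) = $-2
  target = base 0xc4a8 + off 0x02 + 2 + imm -2 = 0xc4aa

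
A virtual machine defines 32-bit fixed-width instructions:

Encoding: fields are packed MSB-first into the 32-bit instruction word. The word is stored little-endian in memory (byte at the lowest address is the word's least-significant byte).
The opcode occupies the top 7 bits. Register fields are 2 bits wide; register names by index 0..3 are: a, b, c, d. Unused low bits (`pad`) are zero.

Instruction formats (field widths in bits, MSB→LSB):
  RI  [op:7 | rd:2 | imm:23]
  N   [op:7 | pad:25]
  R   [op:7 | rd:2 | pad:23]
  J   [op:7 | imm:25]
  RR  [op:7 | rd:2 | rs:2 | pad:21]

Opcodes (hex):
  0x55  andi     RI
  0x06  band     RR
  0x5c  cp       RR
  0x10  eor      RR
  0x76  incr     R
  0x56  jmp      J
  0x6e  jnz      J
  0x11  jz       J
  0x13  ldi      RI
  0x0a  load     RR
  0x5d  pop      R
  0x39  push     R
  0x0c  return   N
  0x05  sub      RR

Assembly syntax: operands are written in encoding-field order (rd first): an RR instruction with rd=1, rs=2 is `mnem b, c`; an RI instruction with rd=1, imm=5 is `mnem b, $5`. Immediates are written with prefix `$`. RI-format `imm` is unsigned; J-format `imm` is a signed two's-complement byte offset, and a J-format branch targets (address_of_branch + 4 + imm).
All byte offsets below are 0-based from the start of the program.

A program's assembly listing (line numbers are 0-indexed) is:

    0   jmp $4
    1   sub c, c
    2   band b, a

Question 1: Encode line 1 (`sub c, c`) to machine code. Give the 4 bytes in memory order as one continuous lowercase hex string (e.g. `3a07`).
line 1 (sub): pack op=0x5:7|rd=2:2|rs=2:2|pad=0:21 = 0x0b400000; little→ 00 00 40 0b

0000400b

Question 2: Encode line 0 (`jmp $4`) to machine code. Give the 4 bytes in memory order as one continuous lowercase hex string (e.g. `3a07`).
040000ac

L0: jmp op=0x56:7|imm=4:25 ⇒ 0xac000004 ⇒ little 04 00 00 ac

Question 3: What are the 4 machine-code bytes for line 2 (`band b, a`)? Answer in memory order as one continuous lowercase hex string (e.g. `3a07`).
L2: band op=0x6:7|rd=1:2|rs=0:2|pad=0:21 ⇒ 0x0c800000 ⇒ little 00 00 80 0c

0000800c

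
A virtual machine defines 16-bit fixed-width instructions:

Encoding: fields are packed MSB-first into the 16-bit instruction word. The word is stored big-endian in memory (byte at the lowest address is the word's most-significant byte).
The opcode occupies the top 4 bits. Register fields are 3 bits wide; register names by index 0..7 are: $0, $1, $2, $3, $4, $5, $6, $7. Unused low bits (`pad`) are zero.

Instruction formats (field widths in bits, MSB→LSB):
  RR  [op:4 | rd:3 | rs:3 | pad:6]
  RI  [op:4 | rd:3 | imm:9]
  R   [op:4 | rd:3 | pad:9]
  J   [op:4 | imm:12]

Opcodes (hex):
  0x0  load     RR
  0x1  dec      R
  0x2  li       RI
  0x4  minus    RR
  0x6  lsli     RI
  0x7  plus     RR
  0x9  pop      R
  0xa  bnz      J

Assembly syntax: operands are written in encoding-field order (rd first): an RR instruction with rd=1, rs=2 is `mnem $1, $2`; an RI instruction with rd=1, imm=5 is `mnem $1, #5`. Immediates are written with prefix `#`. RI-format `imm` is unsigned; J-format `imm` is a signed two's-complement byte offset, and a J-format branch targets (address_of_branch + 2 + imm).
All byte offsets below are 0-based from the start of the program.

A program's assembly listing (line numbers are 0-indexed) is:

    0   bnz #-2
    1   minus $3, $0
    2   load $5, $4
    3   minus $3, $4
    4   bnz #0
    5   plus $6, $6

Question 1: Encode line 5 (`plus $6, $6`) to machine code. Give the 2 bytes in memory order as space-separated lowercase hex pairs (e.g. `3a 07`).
line 5 (plus): pack op=0x7:4|rd=6:3|rs=6:3|pad=0:6 = 0x7d80; big→ 7d 80

7d 80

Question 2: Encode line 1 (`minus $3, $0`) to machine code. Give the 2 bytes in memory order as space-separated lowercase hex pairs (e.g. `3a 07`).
1. minus fields op=0x4:4|rd=3:3|rs=0:3|pad=0:6 → word 4600h → 46 00

46 00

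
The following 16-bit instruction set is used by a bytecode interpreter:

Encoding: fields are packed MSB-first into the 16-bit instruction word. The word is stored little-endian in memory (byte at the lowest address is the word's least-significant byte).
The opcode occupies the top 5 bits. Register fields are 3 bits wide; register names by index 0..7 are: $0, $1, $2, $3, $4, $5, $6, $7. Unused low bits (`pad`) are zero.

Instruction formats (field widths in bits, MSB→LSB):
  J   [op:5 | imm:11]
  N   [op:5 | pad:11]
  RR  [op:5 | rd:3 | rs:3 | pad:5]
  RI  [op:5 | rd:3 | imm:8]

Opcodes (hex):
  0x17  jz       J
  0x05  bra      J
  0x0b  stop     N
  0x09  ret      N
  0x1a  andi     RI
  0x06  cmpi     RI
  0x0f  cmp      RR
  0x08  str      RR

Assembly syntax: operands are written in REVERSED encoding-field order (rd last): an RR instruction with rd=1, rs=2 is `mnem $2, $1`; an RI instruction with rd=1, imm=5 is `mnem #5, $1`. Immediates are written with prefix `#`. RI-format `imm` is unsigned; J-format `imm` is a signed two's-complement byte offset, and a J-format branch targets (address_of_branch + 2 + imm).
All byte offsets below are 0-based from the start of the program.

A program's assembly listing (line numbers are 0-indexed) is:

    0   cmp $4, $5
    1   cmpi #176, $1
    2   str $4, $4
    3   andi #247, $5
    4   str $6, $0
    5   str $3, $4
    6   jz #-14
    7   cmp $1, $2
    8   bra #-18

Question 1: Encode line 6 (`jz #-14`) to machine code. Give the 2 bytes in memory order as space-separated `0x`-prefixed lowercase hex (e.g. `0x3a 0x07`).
L6: jz op=0x17:5|imm=-14:11 ⇒ 0xbff2 ⇒ little f2 bf

0xf2 0xbf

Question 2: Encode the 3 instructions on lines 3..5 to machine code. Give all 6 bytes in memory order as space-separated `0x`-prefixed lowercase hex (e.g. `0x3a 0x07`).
L3: andi op=0x1a:5|rd=5:3|imm=247:8 ⇒ 0xd5f7 ⇒ little f7 d5
L4: str op=0x8:5|rd=0:3|rs=6:3|pad=0:5 ⇒ 0x40c0 ⇒ little c0 40
L5: str op=0x8:5|rd=4:3|rs=3:3|pad=0:5 ⇒ 0x4460 ⇒ little 60 44

0xf7 0xd5 0xc0 0x40 0x60 0x44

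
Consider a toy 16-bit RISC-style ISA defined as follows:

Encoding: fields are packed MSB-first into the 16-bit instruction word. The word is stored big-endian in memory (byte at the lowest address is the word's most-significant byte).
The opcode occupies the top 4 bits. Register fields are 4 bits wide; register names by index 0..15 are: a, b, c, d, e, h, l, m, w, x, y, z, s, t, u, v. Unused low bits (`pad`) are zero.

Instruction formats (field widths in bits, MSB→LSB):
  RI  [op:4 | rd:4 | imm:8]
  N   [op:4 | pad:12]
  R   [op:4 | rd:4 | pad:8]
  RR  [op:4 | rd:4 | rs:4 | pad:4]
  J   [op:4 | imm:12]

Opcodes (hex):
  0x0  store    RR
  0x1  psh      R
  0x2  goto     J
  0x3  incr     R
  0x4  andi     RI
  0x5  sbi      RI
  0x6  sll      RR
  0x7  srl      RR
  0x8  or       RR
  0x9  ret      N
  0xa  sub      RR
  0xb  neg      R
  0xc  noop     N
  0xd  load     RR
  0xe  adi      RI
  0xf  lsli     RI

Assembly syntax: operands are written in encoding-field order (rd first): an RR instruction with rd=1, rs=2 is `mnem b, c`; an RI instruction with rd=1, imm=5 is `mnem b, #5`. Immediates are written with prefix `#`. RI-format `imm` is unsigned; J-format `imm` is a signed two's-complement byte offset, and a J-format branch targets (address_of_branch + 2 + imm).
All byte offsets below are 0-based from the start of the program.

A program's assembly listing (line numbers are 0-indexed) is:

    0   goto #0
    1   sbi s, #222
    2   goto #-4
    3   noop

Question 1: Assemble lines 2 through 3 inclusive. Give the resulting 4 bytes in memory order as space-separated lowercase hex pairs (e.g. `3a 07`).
2f fc c0 00

line 2 (goto): pack op=0x2:4|imm=-4:12 = 0x2ffc; big→ 2f fc
line 3 (noop): pack op=0xc:4|pad=0:12 = 0xc000; big→ c0 00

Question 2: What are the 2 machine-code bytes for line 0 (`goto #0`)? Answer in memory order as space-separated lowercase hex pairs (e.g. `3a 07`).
line 0 (goto): pack op=0x2:4|imm=0:12 = 0x2000; big→ 20 00

20 00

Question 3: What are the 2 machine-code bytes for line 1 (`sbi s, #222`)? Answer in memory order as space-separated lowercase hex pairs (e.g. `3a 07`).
5c de

L1: sbi op=0x5:4|rd=12:4|imm=222:8 ⇒ 0x5cde ⇒ big 5c de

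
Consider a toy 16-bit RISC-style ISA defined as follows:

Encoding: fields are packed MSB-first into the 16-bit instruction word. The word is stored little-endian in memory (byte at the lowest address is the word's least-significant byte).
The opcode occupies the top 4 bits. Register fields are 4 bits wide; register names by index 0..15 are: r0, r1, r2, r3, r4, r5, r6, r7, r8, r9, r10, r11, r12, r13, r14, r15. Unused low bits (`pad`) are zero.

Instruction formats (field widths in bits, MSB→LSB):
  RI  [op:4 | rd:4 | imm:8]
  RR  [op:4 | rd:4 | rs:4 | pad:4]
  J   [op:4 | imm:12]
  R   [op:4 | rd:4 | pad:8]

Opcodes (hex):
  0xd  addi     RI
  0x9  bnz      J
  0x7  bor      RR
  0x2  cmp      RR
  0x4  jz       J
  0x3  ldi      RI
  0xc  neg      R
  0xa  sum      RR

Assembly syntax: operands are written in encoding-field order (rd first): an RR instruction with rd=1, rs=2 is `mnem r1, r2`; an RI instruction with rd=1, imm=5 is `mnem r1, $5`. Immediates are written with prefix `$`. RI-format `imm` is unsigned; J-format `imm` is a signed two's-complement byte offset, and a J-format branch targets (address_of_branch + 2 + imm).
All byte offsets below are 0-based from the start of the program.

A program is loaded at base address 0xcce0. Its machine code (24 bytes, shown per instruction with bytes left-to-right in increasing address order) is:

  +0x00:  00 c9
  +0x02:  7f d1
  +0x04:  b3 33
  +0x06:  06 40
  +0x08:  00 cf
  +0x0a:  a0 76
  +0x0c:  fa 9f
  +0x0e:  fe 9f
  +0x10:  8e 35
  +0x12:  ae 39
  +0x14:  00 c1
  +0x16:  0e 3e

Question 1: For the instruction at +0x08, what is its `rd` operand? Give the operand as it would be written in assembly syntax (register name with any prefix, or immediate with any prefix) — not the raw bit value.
@+08  little-endian(00 cf) = 0xcf00
  top 4b → 0xc → neg [R]
  rd@[11:8]=0xf ⇒ r15

r15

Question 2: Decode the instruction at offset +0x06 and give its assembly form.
off 0x06: read 06 40 as little → 0x4006
  op=0x4006>>12=0x4 ⇒ jz (J)
  [11:0] imm=6 = $6

jz $6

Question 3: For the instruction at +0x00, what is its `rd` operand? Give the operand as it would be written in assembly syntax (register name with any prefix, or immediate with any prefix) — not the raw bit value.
r9

+0x00: 00 c9 ⇒ word 0xc900 (little)
  opcode bits[15:12]=0xc: neg/R
  rd@[11:8]=0x9 ⇒ r9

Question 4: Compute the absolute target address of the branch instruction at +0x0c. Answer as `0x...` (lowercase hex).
off 0x0c: read fa 9f as little → 0x9ffa
  opcode bits[15:12]=0x9: bnz/J
  [11:0] imm=4090 (s12→-6) = $-6
  target = base 0xcce0 + off 0x0c + 2 + imm -6 = 0xcce8

0xcce8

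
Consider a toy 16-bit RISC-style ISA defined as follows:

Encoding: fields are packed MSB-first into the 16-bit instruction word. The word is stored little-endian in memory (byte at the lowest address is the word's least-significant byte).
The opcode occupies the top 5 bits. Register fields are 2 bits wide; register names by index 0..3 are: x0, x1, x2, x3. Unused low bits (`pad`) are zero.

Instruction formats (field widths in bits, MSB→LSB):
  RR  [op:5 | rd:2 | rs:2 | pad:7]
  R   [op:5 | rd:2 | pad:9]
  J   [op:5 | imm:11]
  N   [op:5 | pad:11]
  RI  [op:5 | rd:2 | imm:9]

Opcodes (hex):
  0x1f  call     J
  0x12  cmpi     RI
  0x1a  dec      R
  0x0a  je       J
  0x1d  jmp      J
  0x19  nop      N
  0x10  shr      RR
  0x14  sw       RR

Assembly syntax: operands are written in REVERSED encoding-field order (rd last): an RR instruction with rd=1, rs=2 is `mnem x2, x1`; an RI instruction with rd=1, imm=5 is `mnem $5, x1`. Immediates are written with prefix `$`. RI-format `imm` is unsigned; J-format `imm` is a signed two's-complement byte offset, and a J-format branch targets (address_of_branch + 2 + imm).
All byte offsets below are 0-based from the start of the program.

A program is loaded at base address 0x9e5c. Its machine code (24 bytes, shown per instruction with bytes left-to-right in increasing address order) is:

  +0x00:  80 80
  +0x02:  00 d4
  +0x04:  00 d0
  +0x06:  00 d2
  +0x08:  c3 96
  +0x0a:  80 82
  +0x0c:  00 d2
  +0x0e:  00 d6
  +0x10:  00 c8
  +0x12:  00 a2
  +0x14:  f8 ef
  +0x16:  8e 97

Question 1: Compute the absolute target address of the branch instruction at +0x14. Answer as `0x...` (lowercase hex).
0x9e6a

+0x14: f8 ef ⇒ word 0xeff8 (little)
  op=0xeff8>>11=0x1d ⇒ jmp (J)
  [10:0] imm=2040 (s11→-8) = $-8
  target = base 0x9e5c + off 0x14 + 2 + imm -8 = 0x9e6a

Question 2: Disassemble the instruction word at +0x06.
dec x1

[06] 00 d2 → 0xd200
  opcode bits[15:11]=0x1a: dec/R
  rd@[10:9]=0x1 ⇒ x1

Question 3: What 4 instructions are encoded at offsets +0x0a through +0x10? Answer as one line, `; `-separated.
shr x1, x1; dec x1; dec x3; nop

@+0a  little-endian(80 82) = 0x8280
  top 5b → 0x10 → shr [RR]
  rd: (w>>9)&0x3=0x1 → x1
  rs: (w>>7)&0x3=0x1 → x1
@+0c  little-endian(00 d2) = 0xd200
  top 5b → 0x1a → dec [R]
  rd: (w>>9)&0x3=0x1 → x1
@+0e  little-endian(00 d6) = 0xd600
  top 5b → 0x1a → dec [R]
  rd: (w>>9)&0x3=0x3 → x3
@+10  little-endian(00 c8) = 0xc800
  top 5b → 0x19 → nop [N]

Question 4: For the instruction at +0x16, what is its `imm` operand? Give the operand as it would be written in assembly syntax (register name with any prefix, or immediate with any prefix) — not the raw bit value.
$398

[16] 8e 97 → 0x978e
  opcode bits[15:11]=0x12: cmpi/RI
  rd: (w>>9)&0x3=0x3 → x3
  imm: (w>>0)&0x1ff=0x18e → $398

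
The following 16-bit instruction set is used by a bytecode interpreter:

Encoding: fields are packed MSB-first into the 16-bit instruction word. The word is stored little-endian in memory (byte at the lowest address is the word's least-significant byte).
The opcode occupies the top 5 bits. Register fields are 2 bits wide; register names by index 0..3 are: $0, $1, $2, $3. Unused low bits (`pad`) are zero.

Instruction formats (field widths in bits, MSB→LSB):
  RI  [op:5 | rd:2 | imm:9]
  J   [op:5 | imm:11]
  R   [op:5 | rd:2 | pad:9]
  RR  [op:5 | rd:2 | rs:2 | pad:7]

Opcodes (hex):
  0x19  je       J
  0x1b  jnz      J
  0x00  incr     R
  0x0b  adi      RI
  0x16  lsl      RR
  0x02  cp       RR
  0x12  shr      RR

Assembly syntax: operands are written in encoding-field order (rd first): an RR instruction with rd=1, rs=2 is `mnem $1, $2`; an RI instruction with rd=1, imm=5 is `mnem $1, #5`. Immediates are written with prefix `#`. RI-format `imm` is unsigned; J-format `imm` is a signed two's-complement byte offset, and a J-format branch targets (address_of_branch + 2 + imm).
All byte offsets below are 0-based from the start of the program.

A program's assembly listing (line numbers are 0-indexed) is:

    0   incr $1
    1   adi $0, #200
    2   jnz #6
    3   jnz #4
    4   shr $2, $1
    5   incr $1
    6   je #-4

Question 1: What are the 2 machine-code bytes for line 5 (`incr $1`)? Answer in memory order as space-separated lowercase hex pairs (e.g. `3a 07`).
line 5 (incr): pack op=0x0:5|rd=1:2|pad=0:9 = 0x0200; little→ 00 02

00 02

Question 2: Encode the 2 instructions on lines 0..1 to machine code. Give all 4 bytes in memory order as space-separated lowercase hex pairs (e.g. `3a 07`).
00 02 c8 58

L0: incr op=0x0:5|rd=1:2|pad=0:9 ⇒ 0x0200 ⇒ little 00 02
L1: adi op=0xb:5|rd=0:2|imm=200:9 ⇒ 0x58c8 ⇒ little c8 58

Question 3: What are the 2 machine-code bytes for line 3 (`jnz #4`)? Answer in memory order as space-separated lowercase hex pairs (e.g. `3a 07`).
L3: jnz op=0x1b:5|imm=4:11 ⇒ 0xd804 ⇒ little 04 d8

04 d8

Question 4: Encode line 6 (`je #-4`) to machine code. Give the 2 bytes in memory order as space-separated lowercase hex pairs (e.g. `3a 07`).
fc cf

line 6 (je): pack op=0x19:5|imm=-4:11 = 0xcffc; little→ fc cf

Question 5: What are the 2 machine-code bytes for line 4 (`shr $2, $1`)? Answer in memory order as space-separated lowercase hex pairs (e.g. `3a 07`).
4. shr fields op=0x12:5|rd=2:2|rs=1:2|pad=0:7 → word 9480h → 80 94

80 94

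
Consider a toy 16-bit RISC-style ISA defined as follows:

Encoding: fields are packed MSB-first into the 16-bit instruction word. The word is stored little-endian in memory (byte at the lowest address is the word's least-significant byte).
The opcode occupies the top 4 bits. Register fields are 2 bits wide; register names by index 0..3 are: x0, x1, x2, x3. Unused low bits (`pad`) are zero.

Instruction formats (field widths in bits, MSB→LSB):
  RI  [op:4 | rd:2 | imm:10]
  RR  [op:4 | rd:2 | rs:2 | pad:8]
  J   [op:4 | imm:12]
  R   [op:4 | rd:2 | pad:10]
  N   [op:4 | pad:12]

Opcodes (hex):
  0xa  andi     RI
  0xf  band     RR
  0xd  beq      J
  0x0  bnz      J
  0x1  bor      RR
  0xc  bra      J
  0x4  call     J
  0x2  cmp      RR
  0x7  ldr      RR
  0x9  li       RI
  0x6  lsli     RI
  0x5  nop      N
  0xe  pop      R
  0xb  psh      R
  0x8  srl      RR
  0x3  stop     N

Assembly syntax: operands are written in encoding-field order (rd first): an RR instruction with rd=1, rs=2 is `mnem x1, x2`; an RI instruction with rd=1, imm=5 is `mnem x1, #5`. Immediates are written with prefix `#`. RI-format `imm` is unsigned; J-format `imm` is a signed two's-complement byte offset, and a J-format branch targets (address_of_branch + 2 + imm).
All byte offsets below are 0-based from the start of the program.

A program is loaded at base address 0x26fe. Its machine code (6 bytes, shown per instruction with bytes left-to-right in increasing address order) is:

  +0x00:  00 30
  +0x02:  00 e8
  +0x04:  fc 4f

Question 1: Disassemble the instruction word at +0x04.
call #-4

+0x04: fc 4f ⇒ word 0x4ffc (little)
  opcode bits[15:12]=0x4: call/J
  imm: (w>>0)&0xfff=0xffc (s12→-4) → #-4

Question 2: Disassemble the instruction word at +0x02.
@+02  little-endian(00 e8) = 0xe800
  opcode bits[15:12]=0xe: pop/R
  rd@[11:10]=0x2 ⇒ x2

pop x2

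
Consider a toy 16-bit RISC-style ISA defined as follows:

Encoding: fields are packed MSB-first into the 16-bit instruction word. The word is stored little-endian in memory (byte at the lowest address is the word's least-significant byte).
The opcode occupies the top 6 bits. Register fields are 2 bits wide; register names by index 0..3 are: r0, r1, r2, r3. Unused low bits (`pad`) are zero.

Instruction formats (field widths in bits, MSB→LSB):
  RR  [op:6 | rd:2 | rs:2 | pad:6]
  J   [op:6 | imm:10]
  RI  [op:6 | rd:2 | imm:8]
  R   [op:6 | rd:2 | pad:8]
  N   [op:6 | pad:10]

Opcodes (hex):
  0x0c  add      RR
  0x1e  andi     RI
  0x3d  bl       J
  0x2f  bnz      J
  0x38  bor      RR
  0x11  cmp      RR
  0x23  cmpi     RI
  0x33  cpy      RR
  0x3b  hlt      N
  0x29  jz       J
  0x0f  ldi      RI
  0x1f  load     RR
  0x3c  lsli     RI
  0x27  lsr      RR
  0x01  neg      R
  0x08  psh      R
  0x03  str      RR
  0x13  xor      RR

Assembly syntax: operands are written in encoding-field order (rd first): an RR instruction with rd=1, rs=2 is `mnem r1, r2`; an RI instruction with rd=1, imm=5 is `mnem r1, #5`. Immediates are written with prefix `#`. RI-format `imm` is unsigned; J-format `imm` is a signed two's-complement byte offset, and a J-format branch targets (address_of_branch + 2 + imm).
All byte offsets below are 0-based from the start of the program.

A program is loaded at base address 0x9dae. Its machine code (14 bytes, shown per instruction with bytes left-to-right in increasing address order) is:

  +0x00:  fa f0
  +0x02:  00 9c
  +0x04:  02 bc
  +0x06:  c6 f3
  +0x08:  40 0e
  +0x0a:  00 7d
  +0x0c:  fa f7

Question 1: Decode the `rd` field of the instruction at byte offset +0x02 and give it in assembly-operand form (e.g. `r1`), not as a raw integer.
r0

[02] 00 9c → 0x9c00
  top 6b → 0x27 → lsr [RR]
  rd@[9:8]=0x0 ⇒ r0
  rs@[7:6]=0x0 ⇒ r0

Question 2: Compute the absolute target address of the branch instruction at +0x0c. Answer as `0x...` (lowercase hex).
off 0x0c: read fa f7 as little → 0xf7fa
  opcode bits[15:10]=0x3d: bl/J
  [9:0] imm=1018 (s10→-6) = #-6
  target = base 0x9dae + off 0x0c + 2 + imm -6 = 0x9db6

0x9db6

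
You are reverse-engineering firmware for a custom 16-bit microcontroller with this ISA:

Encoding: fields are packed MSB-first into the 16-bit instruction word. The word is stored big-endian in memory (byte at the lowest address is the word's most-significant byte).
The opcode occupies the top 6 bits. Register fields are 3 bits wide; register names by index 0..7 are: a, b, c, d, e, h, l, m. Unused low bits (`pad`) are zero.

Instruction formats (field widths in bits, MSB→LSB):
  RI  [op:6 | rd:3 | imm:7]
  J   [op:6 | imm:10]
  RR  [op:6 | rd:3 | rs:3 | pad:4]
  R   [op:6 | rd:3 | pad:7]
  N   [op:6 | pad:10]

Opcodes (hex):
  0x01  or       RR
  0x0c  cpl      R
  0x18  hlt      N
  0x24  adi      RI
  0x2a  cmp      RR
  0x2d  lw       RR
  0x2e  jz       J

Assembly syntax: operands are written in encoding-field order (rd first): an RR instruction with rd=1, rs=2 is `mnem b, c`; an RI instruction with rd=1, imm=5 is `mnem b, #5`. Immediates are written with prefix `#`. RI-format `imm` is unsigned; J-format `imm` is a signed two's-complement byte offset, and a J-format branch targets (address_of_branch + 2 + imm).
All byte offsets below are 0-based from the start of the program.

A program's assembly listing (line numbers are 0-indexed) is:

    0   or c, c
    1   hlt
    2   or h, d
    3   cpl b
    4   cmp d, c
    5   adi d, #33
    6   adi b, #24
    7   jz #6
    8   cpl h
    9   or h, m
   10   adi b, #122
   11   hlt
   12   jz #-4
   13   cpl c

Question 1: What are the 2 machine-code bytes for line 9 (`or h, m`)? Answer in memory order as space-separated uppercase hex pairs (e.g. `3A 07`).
06 F0

9. or fields op=0x1:6|rd=5:3|rs=7:3|pad=0:4 → word 06f0h → 06 f0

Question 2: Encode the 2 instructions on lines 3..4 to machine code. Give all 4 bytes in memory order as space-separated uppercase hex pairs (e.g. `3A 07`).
30 80 A9 A0

3. cpl fields op=0xc:6|rd=1:3|pad=0:7 → word 3080h → 30 80
4. cmp fields op=0x2a:6|rd=3:3|rs=2:3|pad=0:4 → word a9a0h → a9 a0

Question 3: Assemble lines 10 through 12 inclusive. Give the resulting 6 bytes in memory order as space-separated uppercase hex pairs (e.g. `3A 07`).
10. adi fields op=0x24:6|rd=1:3|imm=122:7 → word 90fah → 90 fa
11. hlt fields op=0x18:6|pad=0:10 → word 6000h → 60 00
12. jz fields op=0x2e:6|imm=-4:10 → word bbfch → bb fc

90 FA 60 00 BB FC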